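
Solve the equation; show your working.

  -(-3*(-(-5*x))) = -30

Step 1. [-(-3*(-(-5*x))) = -30] flip signs both sides. So neg: -3*(-(-5*x)) = 30.
Step 2. [-3*(-(-5*x)) = 30] -3 out front; divide by -3, so div: -(-5*x) = -10.
Step 3. [-(-5*x) = -10] flip signs both sides. So neg: -5*x = 10.
Step 4. [-5*x = 10] -5 out front; divide by -5. So div: x = -2.

Answer: x ∈ {-2}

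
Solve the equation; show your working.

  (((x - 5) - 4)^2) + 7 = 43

Step 1. [(((x - 5) - 4)^2) + 7 = 43] 7 comes off first (subtract 7). So sub: ((x - 5) - 4)^2 = 36.
Step 2. [((x - 5) - 4)^2 = 36] LHS squared, RHS 36 ≥ 0: apply √ (±), so sqrt: (x - 5) - 4 = 6 or -6.
Step 3. [(x - 5) - 4 = 6 or -6] peel the -4: add 4 from each side, so sub: x - 5 = 10 or -2.
Step 4. [x - 5 = 10 or -2] add 5: x sits inside (… - 5). So sub: x = 15 or 3.

Answer: x ∈ {3, 15}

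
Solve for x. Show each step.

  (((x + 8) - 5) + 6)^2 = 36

Step 1. [(((x + 8) - 5) + 6)^2 = 36] 36 ≥ 0, LHS is (·)² — take ±√. So sqrt: ((x + 8) - 5) + 6 = 6 or -6.
Step 2. [((x + 8) - 5) + 6 = 6 or -6] peel the +6: subtract 6 from each side. So sub: (x + 8) - 5 = 0 or -12.
Step 3. [(x + 8) - 5 = 0 or -12] 5 comes off first (add 5) ⇒ sub: x + 8 = 5 or -7.
Step 4. [x + 8 = 5 or -7] subtract 8: x sits inside (… + 8), so sub: x = -3 or -15.

Answer: x ∈ {-15, -3}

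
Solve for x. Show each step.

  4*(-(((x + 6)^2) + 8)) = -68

Step 1. [4*(-(((x + 6)^2) + 8)) = -68] 4 out front; divide by 4, so div: -(((x + 6)^2) + 8) = -17.
Step 2. [-(((x + 6)^2) + 8) = -17] leading − — multiply by −1, so neg: ((x + 6)^2) + 8 = 17.
Step 3. [((x + 6)^2) + 8 = 17] peel the +8: subtract 8 from each side, so sub: (x + 6)^2 = 9.
Step 4. [(x + 6)^2 = 9] LHS squared, RHS 9 ≥ 0: apply √ (±), so sqrt: x + 6 = 3 or -3.
Step 5. [x + 6 = 3 or -3] peel the +6: subtract 6 from each side, so sub: x = -3 or -9.

Answer: x ∈ {-9, -3}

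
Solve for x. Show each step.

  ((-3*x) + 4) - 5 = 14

Step 1. [((-3*x) + 4) - 5 = 14] -5 is outermost — add 5 both sides. So sub: (-3*x) + 4 = 19.
Step 2. [(-3*x) + 4 = 19] 4 comes off first (subtract 4). So sub: -3*x = 15.
Step 3. [-3*x = 15] divide by the outer -3. So div: x = -5.

Answer: x ∈ {-5}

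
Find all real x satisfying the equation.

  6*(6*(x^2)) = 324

Step 1. [6*(6*(x^2)) = 324] divide by the outer 6. So div: 6*(x^2) = 54.
Step 2. [6*(x^2) = 54] 6·(inner) — divide through by 6, so div: x^2 = 9.
Step 3. [x^2 = 9] LHS squared, RHS 9 ≥ 0: apply √ (±) ⇒ sqrt: x = 3 or -3.

Answer: x ∈ {-3, 3}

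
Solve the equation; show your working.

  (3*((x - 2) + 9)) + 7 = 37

Step 1. [(3*((x - 2) + 9)) + 7 = 37] subtract 7: x sits inside (… + 7). So sub: 3*((x - 2) + 9) = 30.
Step 2. [3*((x - 2) + 9) = 30] LHS = 3·(…); ÷3 both sides, so div: (x - 2) + 9 = 10.
Step 3. [(x - 2) + 9 = 10] +9 is outermost — subtract 9 both sides, so sub: x - 2 = 1.
Step 4. [x - 2 = 1] the outer -2 inverts by adding 2 ⇒ sub: x = 3.

Answer: x ∈ {3}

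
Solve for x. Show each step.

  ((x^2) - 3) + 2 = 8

Step 1. [((x^2) - 3) + 2 = 8] subtract 2: x sits inside (… + 2). So sub: (x^2) - 3 = 6.
Step 2. [(x^2) - 3 = 6] -3 is outermost — add 3 both sides. So sub: x^2 = 9.
Step 3. [x^2 = 9] LHS squared, RHS 9 ≥ 0: apply √ (±) ⇒ sqrt: x = 3 or -3.

Answer: x ∈ {-3, 3}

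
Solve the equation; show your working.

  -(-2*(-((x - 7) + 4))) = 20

Step 1. [-(-2*(-((x - 7) + 4))) = 20] flip signs both sides ⇒ neg: -2*(-((x - 7) + 4)) = -20.
Step 2. [-2*(-((x - 7) + 4)) = -20] LHS = -2·(…); ÷-2 both sides, so div: -((x - 7) + 4) = 10.
Step 3. [-((x - 7) + 4) = 10] LHS negated; negate both sides ⇒ neg: (x - 7) + 4 = -10.
Step 4. [(x - 7) + 4 = -10] 4 comes off first (subtract 4). So sub: x - 7 = -14.
Step 5. [x - 7 = -14] add 7: x sits inside (… - 7). So sub: x = -7.

Answer: x ∈ {-7}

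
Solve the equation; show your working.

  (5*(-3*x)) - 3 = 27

Step 1. [(5*(-3*x)) - 3 = 27] add 3: x sits inside (… - 3), so sub: 5*(-3*x) = 30.
Step 2. [5*(-3*x) = 30] leading coefficient 5: divide by 5, so div: -3*x = 6.
Step 3. [-3*x = 6] divide by the outer -3, so div: x = -2.

Answer: x ∈ {-2}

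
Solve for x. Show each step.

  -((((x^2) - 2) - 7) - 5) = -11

Step 1. [-((((x^2) - 2) - 7) - 5) = -11] LHS negated; negate both sides. So neg: (((x^2) - 2) - 7) - 5 = 11.
Step 2. [(((x^2) - 2) - 7) - 5 = 11] peel the -5: add 5 from each side, so sub: ((x^2) - 2) - 7 = 16.
Step 3. [((x^2) - 2) - 7 = 16] add 7: x sits inside (… - 7), so sub: (x^2) - 2 = 23.
Step 4. [(x^2) - 2 = 23] -2 is outermost — add 2 both sides ⇒ sub: x^2 = 25.
Step 5. [x^2 = 25] √ both sides: 25 ≥ 0 gives two branches. So sqrt: x = 5 or -5.

Answer: x ∈ {-5, 5}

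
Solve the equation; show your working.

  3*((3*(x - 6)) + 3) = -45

Step 1. [3*((3*(x - 6)) + 3) = -45] divide by the outer 3 ⇒ div: (3*(x - 6)) + 3 = -15.
Step 2. [(3*(x - 6)) + 3 = -15] common factor 3 (LHS and -15) — divide through ⇒ factor: (x - 6) + 1 = -5.
Step 3. [(x - 6) + 1 = -5] subtract 1: x sits inside (… + 1), so sub: x - 6 = -6.
Step 4. [x - 6 = -6] peel the -6: add 6 from each side. So sub: x = 0.

Answer: x ∈ {0}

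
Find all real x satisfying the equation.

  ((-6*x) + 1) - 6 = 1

Step 1. [((-6*x) + 1) - 6 = 1] -6 is outermost — add 6 both sides. So sub: (-6*x) + 1 = 7.
Step 2. [(-6*x) + 1 = 7] 1 comes off first (subtract 1). So sub: -6*x = 6.
Step 3. [-6*x = 6] leading coefficient -6: divide by -6, so div: x = -1.

Answer: x ∈ {-1}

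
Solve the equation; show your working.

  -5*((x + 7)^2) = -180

Step 1. [-5*((x + 7)^2) = -180] divide by the outer -5. So div: (x + 7)^2 = 36.
Step 2. [(x + 7)^2 = 36] 36 ≥ 0, LHS is (·)² — take ±√. So sqrt: x + 7 = 6 or -6.
Step 3. [x + 7 = 6 or -6] 7 comes off first (subtract 7). So sub: x = -1 or -13.

Answer: x ∈ {-13, -1}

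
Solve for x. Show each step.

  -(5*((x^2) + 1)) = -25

Step 1. [-(5*((x^2) + 1)) = -25] leading − — multiply by −1. So neg: 5*((x^2) + 1) = 25.
Step 2. [5*((x^2) + 1) = 25] divide by the outer 5, so div: (x^2) + 1 = 5.
Step 3. [(x^2) + 1 = 5] +1 is outermost — subtract 1 both sides ⇒ sub: x^2 = 4.
Step 4. [x^2 = 4] √ both sides: 4 ≥ 0 gives two branches. So sqrt: x = 2 or -2.

Answer: x ∈ {-2, 2}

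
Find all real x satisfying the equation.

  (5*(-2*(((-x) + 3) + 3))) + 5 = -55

Step 1. [(5*(-2*(((-x) + 3) + 3))) + 5 = -55] common factor 5 (LHS and -55) — divide through. So factor: (-2*(((-x) + 3) + 3)) + 1 = -11.
Step 2. [(-2*(((-x) + 3) + 3)) + 1 = -11] peel the +1: subtract 1 from each side, so sub: -2*(((-x) + 3) + 3) = -12.
Step 3. [-2*(((-x) + 3) + 3) = -12] leading coefficient -2: divide by -2 ⇒ div: ((-x) + 3) + 3 = 6.
Step 4. [((-x) + 3) + 3 = 6] the outer +3 inverts by subtracting 3. So sub: (-x) + 3 = 3.
Step 5. [(-x) + 3 = 3] subtract 3: x sits inside (… + 3), so sub: -x = 0.
Step 6. [-x = 0] leading − — multiply by −1, so neg: x = 0.

Answer: x ∈ {0}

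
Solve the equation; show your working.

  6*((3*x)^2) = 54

Step 1. [6*((3*x)^2) = 54] leading coefficient 6: divide by 6. So div: (3*x)^2 = 9.
Step 2. [(3*x)^2 = 9] LHS squared, RHS 9 ≥ 0: apply √ (±) ⇒ sqrt: 3*x = 3 or -3.
Step 3. [3*x = 3 or -3] 3 out front; divide by 3 ⇒ div: x = 1 or -1.

Answer: x ∈ {-1, 1}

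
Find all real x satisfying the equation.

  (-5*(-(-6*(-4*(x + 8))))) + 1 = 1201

Step 1. [(-5*(-(-6*(-4*(x + 8))))) + 1 = 1201] +1 is outermost — subtract 1 both sides. So sub: -5*(-(-6*(-4*(x + 8)))) = 1200.
Step 2. [-5*(-(-6*(-4*(x + 8)))) = 1200] leading coefficient -5: divide by -5. So div: -(-6*(-4*(x + 8))) = -240.
Step 3. [-(-6*(-4*(x + 8))) = -240] leading − — multiply by −1 ⇒ neg: -6*(-4*(x + 8)) = 240.
Step 4. [-6*(-4*(x + 8)) = 240] leading coefficient -6: divide by -6. So div: -4*(x + 8) = -40.
Step 5. [-4*(x + 8) = -40] -4 out front; divide by -4, so div: x + 8 = 10.
Step 6. [x + 8 = 10] subtract 8: x sits inside (… + 8), so sub: x = 2.

Answer: x ∈ {2}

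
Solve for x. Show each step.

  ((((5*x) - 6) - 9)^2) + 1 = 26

Step 1. [((((5*x) - 6) - 9)^2) + 1 = 26] the outer +1 inverts by subtracting 1 ⇒ sub: (((5*x) - 6) - 9)^2 = 25.
Step 2. [(((5*x) - 6) - 9)^2 = 25] 25 ≥ 0, LHS is (·)² — take ±√ ⇒ sqrt: ((5*x) - 6) - 9 = 5 or -5.
Step 3. [((5*x) - 6) - 9 = 5 or -5] 9 comes off first (add 9) ⇒ sub: (5*x) - 6 = 14 or 4.
Step 4. [(5*x) - 6 = 14 or 4] peel the -6: add 6 from each side ⇒ sub: 5*x = 20 or 10.
Step 5. [5*x = 20 or 10] LHS = 5·(…); ÷5 both sides, so div: x = 4 or 2.

Answer: x ∈ {2, 4}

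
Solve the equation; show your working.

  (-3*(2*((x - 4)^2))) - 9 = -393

Step 1. [(-3*(2*((x - 4)^2))) - 9 = -393] -3 | LHS and -3 | -393: pull -3 out, so factor: (2*((x - 4)^2)) + 3 = 131.
Step 2. [(2*((x - 4)^2)) + 3 = 131] the outer +3 inverts by subtracting 3 ⇒ sub: 2*((x - 4)^2) = 128.
Step 3. [2*((x - 4)^2) = 128] 2·(inner) — divide through by 2, so div: (x - 4)^2 = 64.
Step 4. [(x - 4)^2 = 64] LHS squared, RHS 64 ≥ 0: apply √ (±), so sqrt: x - 4 = 8 or -8.
Step 5. [x - 4 = 8 or -8] the outer -4 inverts by adding 4 ⇒ sub: x = 12 or -4.

Answer: x ∈ {-4, 12}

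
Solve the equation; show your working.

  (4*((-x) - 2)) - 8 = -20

Step 1. [(4*((-x) - 2)) - 8 = -20] the outer -8 inverts by adding 8, so sub: 4*((-x) - 2) = -12.
Step 2. [4*((-x) - 2) = -12] leading coefficient 4: divide by 4, so div: (-x) - 2 = -3.
Step 3. [(-x) - 2 = -3] the outer -2 inverts by adding 2, so sub: -x = -1.
Step 4. [-x = -1] flip signs both sides, so neg: x = 1.

Answer: x ∈ {1}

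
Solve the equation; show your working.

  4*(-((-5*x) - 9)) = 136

Step 1. [4*(-((-5*x) - 9)) = 136] 4 out front; divide by 4. So div: -((-5*x) - 9) = 34.
Step 2. [-((-5*x) - 9) = 34] LHS negated; negate both sides. So neg: (-5*x) - 9 = -34.
Step 3. [(-5*x) - 9 = -34] 9 comes off first (add 9), so sub: -5*x = -25.
Step 4. [-5*x = -25] LHS = -5·(…); ÷-5 both sides ⇒ div: x = 5.

Answer: x ∈ {5}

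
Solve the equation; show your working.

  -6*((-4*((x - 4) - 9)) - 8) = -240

Step 1. [-6*((-4*((x - 4) - 9)) - 8) = -240] leading coefficient -6: divide by -6 ⇒ div: (-4*((x - 4) - 9)) - 8 = 40.
Step 2. [(-4*((x - 4) - 9)) - 8 = 40] 8 comes off first (add 8). So sub: -4*((x - 4) - 9) = 48.
Step 3. [-4*((x - 4) - 9) = 48] divide by the outer -4 ⇒ div: (x - 4) - 9 = -12.
Step 4. [(x - 4) - 9 = -12] -9 is outermost — add 9 both sides ⇒ sub: x - 4 = -3.
Step 5. [x - 4 = -3] add 4: x sits inside (… - 4) ⇒ sub: x = 1.

Answer: x ∈ {1}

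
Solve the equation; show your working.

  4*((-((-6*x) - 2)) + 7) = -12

Step 1. [4*((-((-6*x) - 2)) + 7) = -12] 4·(inner) — divide through by 4. So div: (-((-6*x) - 2)) + 7 = -3.
Step 2. [(-((-6*x) - 2)) + 7 = -3] 7 comes off first (subtract 7) ⇒ sub: -((-6*x) - 2) = -10.
Step 3. [-((-6*x) - 2) = -10] leading − — multiply by −1, so neg: (-6*x) - 2 = 10.
Step 4. [(-6*x) - 2 = 10] add 2: x sits inside (… - 2) ⇒ sub: -6*x = 12.
Step 5. [-6*x = 12] LHS = -6·(…); ÷-6 both sides, so div: x = -2.

Answer: x ∈ {-2}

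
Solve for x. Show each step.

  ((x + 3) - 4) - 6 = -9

Step 1. [((x + 3) - 4) - 6 = -9] add 6: x sits inside (… - 6) ⇒ sub: (x + 3) - 4 = -3.
Step 2. [(x + 3) - 4 = -3] -4 is outermost — add 4 both sides. So sub: x + 3 = 1.
Step 3. [x + 3 = 1] subtract 3: x sits inside (… + 3) ⇒ sub: x = -2.

Answer: x ∈ {-2}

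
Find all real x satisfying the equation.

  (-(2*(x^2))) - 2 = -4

Step 1. [(-(2*(x^2))) - 2 = -4] the outer -2 inverts by adding 2. So sub: -(2*(x^2)) = -2.
Step 2. [-(2*(x^2)) = -2] leading − — multiply by −1 ⇒ neg: 2*(x^2) = 2.
Step 3. [2*(x^2) = 2] 2 out front; divide by 2 ⇒ div: x^2 = 1.
Step 4. [x^2 = 1] √ both sides: 1 ≥ 0 gives two branches. So sqrt: x = 1 or -1.

Answer: x ∈ {-1, 1}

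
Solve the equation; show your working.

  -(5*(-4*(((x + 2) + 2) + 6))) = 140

Step 1. [-(5*(-4*(((x + 2) + 2) + 6))) = 140] flip signs both sides. So neg: 5*(-4*(((x + 2) + 2) + 6)) = -140.
Step 2. [5*(-4*(((x + 2) + 2) + 6)) = -140] 5·(inner) — divide through by 5 ⇒ div: -4*(((x + 2) + 2) + 6) = -28.
Step 3. [-4*(((x + 2) + 2) + 6) = -28] divide by the outer -4 ⇒ div: ((x + 2) + 2) + 6 = 7.
Step 4. [((x + 2) + 2) + 6 = 7] subtract 6: x sits inside (… + 6) ⇒ sub: (x + 2) + 2 = 1.
Step 5. [(x + 2) + 2 = 1] +2 is outermost — subtract 2 both sides, so sub: x + 2 = -1.
Step 6. [x + 2 = -1] +2 is outermost — subtract 2 both sides. So sub: x = -3.

Answer: x ∈ {-3}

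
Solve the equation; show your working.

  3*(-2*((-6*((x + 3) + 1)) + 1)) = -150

Step 1. [3*(-2*((-6*((x + 3) + 1)) + 1)) = -150] 3·(inner) — divide through by 3, so div: -2*((-6*((x + 3) + 1)) + 1) = -50.
Step 2. [-2*((-6*((x + 3) + 1)) + 1) = -50] -2 out front; divide by -2. So div: (-6*((x + 3) + 1)) + 1 = 25.
Step 3. [(-6*((x + 3) + 1)) + 1 = 25] the outer +1 inverts by subtracting 1. So sub: -6*((x + 3) + 1) = 24.
Step 4. [-6*((x + 3) + 1) = 24] -6 out front; divide by -6. So div: (x + 3) + 1 = -4.
Step 5. [(x + 3) + 1 = -4] +1 is outermost — subtract 1 both sides. So sub: x + 3 = -5.
Step 6. [x + 3 = -5] subtract 3: x sits inside (… + 3) ⇒ sub: x = -8.

Answer: x ∈ {-8}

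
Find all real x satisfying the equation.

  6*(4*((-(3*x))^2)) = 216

Step 1. [6*(4*((-(3*x))^2)) = 216] leading coefficient 6: divide by 6, so div: 4*((-(3*x))^2) = 36.
Step 2. [4*((-(3*x))^2) = 36] divide by the outer 4 ⇒ div: (-(3*x))^2 = 9.
Step 3. [(-(3*x))^2 = 9] LHS squared, RHS 9 ≥ 0: apply √ (±) ⇒ sqrt: -(3*x) = 3 or -3.
Step 4. [-(3*x) = 3 or -3] flip signs both sides. So neg: 3*x = -3 or 3.
Step 5. [3*x = -3 or 3] leading coefficient 3: divide by 3, so div: x = -1 or 1.

Answer: x ∈ {-1, 1}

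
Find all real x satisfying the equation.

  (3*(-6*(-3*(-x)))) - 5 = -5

Step 1. [(3*(-6*(-3*(-x)))) - 5 = -5] the outer -5 inverts by adding 5. So sub: 3*(-6*(-3*(-x))) = 0.
Step 2. [3*(-6*(-3*(-x))) = 0] LHS = 3·(…); ÷3 both sides, so div: -6*(-3*(-x)) = 0.
Step 3. [-6*(-3*(-x)) = 0] -6 out front; divide by -6 ⇒ div: -3*(-x) = 0.
Step 4. [-3*(-x) = 0] -3·(inner) — divide through by -3. So div: -x = 0.
Step 5. [-x = 0] leading − — multiply by −1, so neg: x = 0.

Answer: x ∈ {0}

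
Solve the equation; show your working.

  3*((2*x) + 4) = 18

Step 1. [3*((2*x) + 4) = 18] divide by the outer 3. So div: (2*x) + 4 = 6.
Step 2. [(2*x) + 4 = 6] 4 comes off first (subtract 4), so sub: 2*x = 2.
Step 3. [2*x = 2] 2·(inner) — divide through by 2 ⇒ div: x = 1.

Answer: x ∈ {1}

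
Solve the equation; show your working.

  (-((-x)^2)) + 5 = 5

Step 1. [(-((-x)^2)) + 5 = 5] 5 comes off first (subtract 5), so sub: -((-x)^2) = 0.
Step 2. [-((-x)^2) = 0] flip signs both sides. So neg: (-x)^2 = 0.
Step 3. [(-x)^2 = 0] LHS squared, RHS 0 ≥ 0: apply √ (±). So sqrt: -x = 0.
Step 4. [-x = 0] leading − — multiply by −1, so neg: x = 0.

Answer: x ∈ {0}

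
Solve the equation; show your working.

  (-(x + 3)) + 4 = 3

Step 1. [(-(x + 3)) + 4 = 3] subtract 4: x sits inside (… + 4), so sub: -(x + 3) = -1.
Step 2. [-(x + 3) = -1] LHS negated; negate both sides, so neg: x + 3 = 1.
Step 3. [x + 3 = 1] subtract 3: x sits inside (… + 3) ⇒ sub: x = -2.

Answer: x ∈ {-2}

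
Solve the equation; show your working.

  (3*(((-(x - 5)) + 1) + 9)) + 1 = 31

Step 1. [(3*(((-(x - 5)) + 1) + 9)) + 1 = 31] +1 is outermost — subtract 1 both sides ⇒ sub: 3*(((-(x - 5)) + 1) + 9) = 30.
Step 2. [3*(((-(x - 5)) + 1) + 9) = 30] 3·(inner) — divide through by 3. So div: ((-(x - 5)) + 1) + 9 = 10.
Step 3. [((-(x - 5)) + 1) + 9 = 10] +9 is outermost — subtract 9 both sides, so sub: (-(x - 5)) + 1 = 1.
Step 4. [(-(x - 5)) + 1 = 1] the outer +1 inverts by subtracting 1. So sub: -(x - 5) = 0.
Step 5. [-(x - 5) = 0] flip signs both sides. So neg: x - 5 = 0.
Step 6. [x - 5 = 0] the outer -5 inverts by adding 5, so sub: x = 5.

Answer: x ∈ {5}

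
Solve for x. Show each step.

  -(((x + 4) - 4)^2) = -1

Step 1. [-(((x + 4) - 4)^2) = -1] leading − — multiply by −1, so neg: ((x + 4) - 4)^2 = 1.
Step 2. [((x + 4) - 4)^2 = 1] 1 ≥ 0, LHS is (·)² — take ±√. So sqrt: (x + 4) - 4 = 1 or -1.
Step 3. [(x + 4) - 4 = 1 or -1] 4 comes off first (add 4) ⇒ sub: x + 4 = 5 or 3.
Step 4. [x + 4 = 5 or 3] +4 is outermost — subtract 4 both sides ⇒ sub: x = 1 or -1.

Answer: x ∈ {-1, 1}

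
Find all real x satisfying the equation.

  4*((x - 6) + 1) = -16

Step 1. [4*((x - 6) + 1) = -16] 4·(inner) — divide through by 4. So div: (x - 6) + 1 = -4.
Step 2. [(x - 6) + 1 = -4] +1 is outermost — subtract 1 both sides ⇒ sub: x - 6 = -5.
Step 3. [x - 6 = -5] peel the -6: add 6 from each side, so sub: x = 1.

Answer: x ∈ {1}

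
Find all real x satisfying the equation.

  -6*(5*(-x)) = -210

Step 1. [-6*(5*(-x)) = -210] -6 out front; divide by -6, so div: 5*(-x) = 35.
Step 2. [5*(-x) = 35] leading coefficient 5: divide by 5 ⇒ div: -x = 7.
Step 3. [-x = 7] leading − — multiply by −1. So neg: x = -7.

Answer: x ∈ {-7}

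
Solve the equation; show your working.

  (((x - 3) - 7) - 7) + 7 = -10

Step 1. [(((x - 3) - 7) - 7) + 7 = -10] peel the +7: subtract 7 from each side, so sub: ((x - 3) - 7) - 7 = -17.
Step 2. [((x - 3) - 7) - 7 = -17] -7 is outermost — add 7 both sides. So sub: (x - 3) - 7 = -10.
Step 3. [(x - 3) - 7 = -10] -7 is outermost — add 7 both sides, so sub: x - 3 = -3.
Step 4. [x - 3 = -3] peel the -3: add 3 from each side, so sub: x = 0.

Answer: x ∈ {0}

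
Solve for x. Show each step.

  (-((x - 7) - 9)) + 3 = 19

Step 1. [(-((x - 7) - 9)) + 3 = 19] subtract 3: x sits inside (… + 3), so sub: -((x - 7) - 9) = 16.
Step 2. [-((x - 7) - 9) = 16] leading − — multiply by −1, so neg: (x - 7) - 9 = -16.
Step 3. [(x - 7) - 9 = -16] add 9: x sits inside (… - 9). So sub: x - 7 = -7.
Step 4. [x - 7 = -7] add 7: x sits inside (… - 7), so sub: x = 0.

Answer: x ∈ {0}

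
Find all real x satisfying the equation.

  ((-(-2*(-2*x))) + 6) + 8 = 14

Step 1. [((-(-2*(-2*x))) + 6) + 8 = 14] the outer +8 inverts by subtracting 8. So sub: (-(-2*(-2*x))) + 6 = 6.
Step 2. [(-(-2*(-2*x))) + 6 = 6] the outer +6 inverts by subtracting 6, so sub: -(-2*(-2*x)) = 0.
Step 3. [-(-2*(-2*x)) = 0] LHS negated; negate both sides. So neg: -2*(-2*x) = 0.
Step 4. [-2*(-2*x) = 0] LHS = -2·(…); ÷-2 both sides. So div: -2*x = 0.
Step 5. [-2*x = 0] -2 out front; divide by -2 ⇒ div: x = 0.

Answer: x ∈ {0}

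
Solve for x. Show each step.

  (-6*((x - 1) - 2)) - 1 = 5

Step 1. [(-6*((x - 1) - 2)) - 1 = 5] -1 is outermost — add 1 both sides ⇒ sub: -6*((x - 1) - 2) = 6.
Step 2. [-6*((x - 1) - 2) = 6] divide by the outer -6 ⇒ div: (x - 1) - 2 = -1.
Step 3. [(x - 1) - 2 = -1] -2 is outermost — add 2 both sides ⇒ sub: x - 1 = 1.
Step 4. [x - 1 = 1] 1 comes off first (add 1), so sub: x = 2.

Answer: x ∈ {2}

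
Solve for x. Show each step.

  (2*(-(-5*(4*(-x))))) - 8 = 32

Step 1. [(2*(-(-5*(4*(-x))))) - 8 = 32] 2 | LHS and 2 | 32: pull 2 out. So factor: (-(-5*(4*(-x)))) - 4 = 16.
Step 2. [(-(-5*(4*(-x)))) - 4 = 16] the outer -4 inverts by adding 4, so sub: -(-5*(4*(-x))) = 20.
Step 3. [-(-5*(4*(-x))) = 20] LHS negated; negate both sides, so neg: -5*(4*(-x)) = -20.
Step 4. [-5*(4*(-x)) = -20] divide by the outer -5, so div: 4*(-x) = 4.
Step 5. [4*(-x) = 4] 4·(inner) — divide through by 4 ⇒ div: -x = 1.
Step 6. [-x = 1] flip signs both sides, so neg: x = -1.

Answer: x ∈ {-1}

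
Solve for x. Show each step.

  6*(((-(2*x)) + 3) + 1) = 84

Step 1. [6*(((-(2*x)) + 3) + 1) = 84] 6 out front; divide by 6, so div: ((-(2*x)) + 3) + 1 = 14.
Step 2. [((-(2*x)) + 3) + 1 = 14] 1 comes off first (subtract 1), so sub: (-(2*x)) + 3 = 13.
Step 3. [(-(2*x)) + 3 = 13] peel the +3: subtract 3 from each side ⇒ sub: -(2*x) = 10.
Step 4. [-(2*x) = 10] flip signs both sides, so neg: 2*x = -10.
Step 5. [2*x = -10] 2·(inner) — divide through by 2, so div: x = -5.

Answer: x ∈ {-5}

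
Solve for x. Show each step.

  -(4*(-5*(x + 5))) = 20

Step 1. [-(4*(-5*(x + 5))) = 20] leading − — multiply by −1 ⇒ neg: 4*(-5*(x + 5)) = -20.
Step 2. [4*(-5*(x + 5)) = -20] 4 out front; divide by 4, so div: -5*(x + 5) = -5.
Step 3. [-5*(x + 5) = -5] LHS = -5·(…); ÷-5 both sides ⇒ div: x + 5 = 1.
Step 4. [x + 5 = 1] peel the +5: subtract 5 from each side ⇒ sub: x = -4.

Answer: x ∈ {-4}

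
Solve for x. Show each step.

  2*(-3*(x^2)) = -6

Step 1. [2*(-3*(x^2)) = -6] 2·(inner) — divide through by 2 ⇒ div: -3*(x^2) = -3.
Step 2. [-3*(x^2) = -3] -3 out front; divide by -3. So div: x^2 = 1.
Step 3. [x^2 = 1] √ both sides: 1 ≥ 0 gives two branches ⇒ sqrt: x = 1 or -1.

Answer: x ∈ {-1, 1}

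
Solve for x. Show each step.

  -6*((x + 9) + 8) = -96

Step 1. [-6*((x + 9) + 8) = -96] -6 out front; divide by -6, so div: (x + 9) + 8 = 16.
Step 2. [(x + 9) + 8 = 16] 8 comes off first (subtract 8). So sub: x + 9 = 8.
Step 3. [x + 9 = 8] the outer +9 inverts by subtracting 9. So sub: x = -1.

Answer: x ∈ {-1}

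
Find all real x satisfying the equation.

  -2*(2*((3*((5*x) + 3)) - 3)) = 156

Step 1. [-2*(2*((3*((5*x) + 3)) - 3)) = 156] leading coefficient -2: divide by -2. So div: 2*((3*((5*x) + 3)) - 3) = -78.
Step 2. [2*((3*((5*x) + 3)) - 3) = -78] 2 out front; divide by 2. So div: (3*((5*x) + 3)) - 3 = -39.
Step 3. [(3*((5*x) + 3)) - 3 = -39] the outer -3 inverts by adding 3 ⇒ sub: 3*((5*x) + 3) = -36.
Step 4. [3*((5*x) + 3) = -36] divide by the outer 3, so div: (5*x) + 3 = -12.
Step 5. [(5*x) + 3 = -12] the outer +3 inverts by subtracting 3 ⇒ sub: 5*x = -15.
Step 6. [5*x = -15] 5·(inner) — divide through by 5 ⇒ div: x = -3.

Answer: x ∈ {-3}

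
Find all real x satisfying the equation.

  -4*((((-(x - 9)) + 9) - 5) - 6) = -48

Step 1. [-4*((((-(x - 9)) + 9) - 5) - 6) = -48] divide by the outer -4. So div: (((-(x - 9)) + 9) - 5) - 6 = 12.
Step 2. [(((-(x - 9)) + 9) - 5) - 6 = 12] peel the -6: add 6 from each side, so sub: ((-(x - 9)) + 9) - 5 = 18.
Step 3. [((-(x - 9)) + 9) - 5 = 18] the outer -5 inverts by adding 5 ⇒ sub: (-(x - 9)) + 9 = 23.
Step 4. [(-(x - 9)) + 9 = 23] the outer +9 inverts by subtracting 9. So sub: -(x - 9) = 14.
Step 5. [-(x - 9) = 14] leading − — multiply by −1. So neg: x - 9 = -14.
Step 6. [x - 9 = -14] the outer -9 inverts by adding 9. So sub: x = -5.

Answer: x ∈ {-5}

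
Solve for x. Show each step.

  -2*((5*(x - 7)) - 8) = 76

Step 1. [-2*((5*(x - 7)) - 8) = 76] -2·(inner) — divide through by -2, so div: (5*(x - 7)) - 8 = -38.
Step 2. [(5*(x - 7)) - 8 = -38] the outer -8 inverts by adding 8 ⇒ sub: 5*(x - 7) = -30.
Step 3. [5*(x - 7) = -30] divide by the outer 5 ⇒ div: x - 7 = -6.
Step 4. [x - 7 = -6] add 7: x sits inside (… - 7), so sub: x = 1.

Answer: x ∈ {1}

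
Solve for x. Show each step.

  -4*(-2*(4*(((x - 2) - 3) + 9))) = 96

Step 1. [-4*(-2*(4*(((x - 2) - 3) + 9))) = 96] -4·(inner) — divide through by -4 ⇒ div: -2*(4*(((x - 2) - 3) + 9)) = -24.
Step 2. [-2*(4*(((x - 2) - 3) + 9)) = -24] leading coefficient -2: divide by -2, so div: 4*(((x - 2) - 3) + 9) = 12.
Step 3. [4*(((x - 2) - 3) + 9) = 12] divide by the outer 4 ⇒ div: ((x - 2) - 3) + 9 = 3.
Step 4. [((x - 2) - 3) + 9 = 3] +9 is outermost — subtract 9 both sides ⇒ sub: (x - 2) - 3 = -6.
Step 5. [(x - 2) - 3 = -6] the outer -3 inverts by adding 3. So sub: x - 2 = -3.
Step 6. [x - 2 = -3] the outer -2 inverts by adding 2. So sub: x = -1.

Answer: x ∈ {-1}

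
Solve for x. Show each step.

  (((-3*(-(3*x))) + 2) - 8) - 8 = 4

Step 1. [(((-3*(-(3*x))) + 2) - 8) - 8 = 4] the outer -8 inverts by adding 8 ⇒ sub: ((-3*(-(3*x))) + 2) - 8 = 12.
Step 2. [((-3*(-(3*x))) + 2) - 8 = 12] the outer -8 inverts by adding 8, so sub: (-3*(-(3*x))) + 2 = 20.
Step 3. [(-3*(-(3*x))) + 2 = 20] peel the +2: subtract 2 from each side. So sub: -3*(-(3*x)) = 18.
Step 4. [-3*(-(3*x)) = 18] -3·(inner) — divide through by -3. So div: -(3*x) = -6.
Step 5. [-(3*x) = -6] flip signs both sides ⇒ neg: 3*x = 6.
Step 6. [3*x = 6] 3 out front; divide by 3. So div: x = 2.

Answer: x ∈ {2}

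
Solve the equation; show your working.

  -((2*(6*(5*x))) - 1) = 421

Step 1. [-((2*(6*(5*x))) - 1) = 421] leading − — multiply by −1 ⇒ neg: (2*(6*(5*x))) - 1 = -421.
Step 2. [(2*(6*(5*x))) - 1 = -421] add 1: x sits inside (… - 1) ⇒ sub: 2*(6*(5*x)) = -420.
Step 3. [2*(6*(5*x)) = -420] LHS = 2·(…); ÷2 both sides, so div: 6*(5*x) = -210.
Step 4. [6*(5*x) = -210] leading coefficient 6: divide by 6, so div: 5*x = -35.
Step 5. [5*x = -35] divide by the outer 5, so div: x = -7.

Answer: x ∈ {-7}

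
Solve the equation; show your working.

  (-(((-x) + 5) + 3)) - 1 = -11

Step 1. [(-(((-x) + 5) + 3)) - 1 = -11] -1 is outermost — add 1 both sides, so sub: -(((-x) + 5) + 3) = -10.
Step 2. [-(((-x) + 5) + 3) = -10] leading − — multiply by −1, so neg: ((-x) + 5) + 3 = 10.
Step 3. [((-x) + 5) + 3 = 10] peel the +3: subtract 3 from each side ⇒ sub: (-x) + 5 = 7.
Step 4. [(-x) + 5 = 7] peel the +5: subtract 5 from each side ⇒ sub: -x = 2.
Step 5. [-x = 2] LHS negated; negate both sides. So neg: x = -2.

Answer: x ∈ {-2}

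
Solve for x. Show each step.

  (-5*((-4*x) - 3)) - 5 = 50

Step 1. [(-5*((-4*x) - 3)) - 5 = 50] common factor -5 (LHS and 50) — divide through. So factor: ((-4*x) - 3) + 1 = -10.
Step 2. [((-4*x) - 3) + 1 = -10] +1 is outermost — subtract 1 both sides, so sub: (-4*x) - 3 = -11.
Step 3. [(-4*x) - 3 = -11] the outer -3 inverts by adding 3, so sub: -4*x = -8.
Step 4. [-4*x = -8] leading coefficient -4: divide by -4. So div: x = 2.

Answer: x ∈ {2}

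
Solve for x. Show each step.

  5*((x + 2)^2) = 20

Step 1. [5*((x + 2)^2) = 20] divide by the outer 5, so div: (x + 2)^2 = 4.
Step 2. [(x + 2)^2 = 4] √ both sides: 4 ≥ 0 gives two branches, so sqrt: x + 2 = 2 or -2.
Step 3. [x + 2 = 2 or -2] 2 comes off first (subtract 2), so sub: x = 0 or -4.

Answer: x ∈ {-4, 0}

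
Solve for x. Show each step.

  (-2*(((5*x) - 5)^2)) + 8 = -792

Step 1. [(-2*(((5*x) - 5)^2)) + 8 = -792] the outer +8 inverts by subtracting 8. So sub: -2*(((5*x) - 5)^2) = -800.
Step 2. [-2*(((5*x) - 5)^2) = -800] divide by the outer -2. So div: ((5*x) - 5)^2 = 400.
Step 3. [((5*x) - 5)^2 = 400] √ both sides: 400 ≥ 0 gives two branches ⇒ sqrt: (5*x) - 5 = 20 or -20.
Step 4. [(5*x) - 5 = 20 or -20] 5 divides every term; factor it out, so factor: x - 1 = 4 or -4.
Step 5. [x - 1 = 4 or -4] 1 comes off first (add 1). So sub: x = 5 or -3.

Answer: x ∈ {-3, 5}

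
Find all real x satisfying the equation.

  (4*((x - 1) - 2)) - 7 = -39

Step 1. [(4*((x - 1) - 2)) - 7 = -39] add 7: x sits inside (… - 7). So sub: 4*((x - 1) - 2) = -32.
Step 2. [4*((x - 1) - 2) = -32] 4 out front; divide by 4. So div: (x - 1) - 2 = -8.
Step 3. [(x - 1) - 2 = -8] peel the -2: add 2 from each side ⇒ sub: x - 1 = -6.
Step 4. [x - 1 = -6] the outer -1 inverts by adding 1, so sub: x = -5.

Answer: x ∈ {-5}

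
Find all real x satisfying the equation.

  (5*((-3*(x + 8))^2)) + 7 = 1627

Step 1. [(5*((-3*(x + 8))^2)) + 7 = 1627] the outer +7 inverts by subtracting 7, so sub: 5*((-3*(x + 8))^2) = 1620.
Step 2. [5*((-3*(x + 8))^2) = 1620] LHS = 5·(…); ÷5 both sides, so div: (-3*(x + 8))^2 = 324.
Step 3. [(-3*(x + 8))^2 = 324] 324 ≥ 0, LHS is (·)² — take ±√, so sqrt: -3*(x + 8) = 18 or -18.
Step 4. [-3*(x + 8) = 18 or -18] -3 out front; divide by -3. So div: x + 8 = -6 or 6.
Step 5. [x + 8 = -6 or 6] the outer +8 inverts by subtracting 8, so sub: x = -14 or -2.

Answer: x ∈ {-14, -2}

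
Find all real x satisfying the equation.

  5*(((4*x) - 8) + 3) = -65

Step 1. [5*(((4*x) - 8) + 3) = -65] 5 out front; divide by 5 ⇒ div: ((4*x) - 8) + 3 = -13.
Step 2. [((4*x) - 8) + 3 = -13] peel the +3: subtract 3 from each side, so sub: (4*x) - 8 = -16.
Step 3. [(4*x) - 8 = -16] 4 | LHS and 4 | -16: pull 4 out ⇒ factor: x - 2 = -4.
Step 4. [x - 2 = -4] -2 is outermost — add 2 both sides, so sub: x = -2.

Answer: x ∈ {-2}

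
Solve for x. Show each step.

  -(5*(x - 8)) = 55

Step 1. [-(5*(x - 8)) = 55] flip signs both sides. So neg: 5*(x - 8) = -55.
Step 2. [5*(x - 8) = -55] divide by the outer 5. So div: x - 8 = -11.
Step 3. [x - 8 = -11] the outer -8 inverts by adding 8, so sub: x = -3.

Answer: x ∈ {-3}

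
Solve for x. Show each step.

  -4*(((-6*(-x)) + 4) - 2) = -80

Step 1. [-4*(((-6*(-x)) + 4) - 2) = -80] LHS = -4·(…); ÷-4 both sides ⇒ div: ((-6*(-x)) + 4) - 2 = 20.
Step 2. [((-6*(-x)) + 4) - 2 = 20] 2 comes off first (add 2) ⇒ sub: (-6*(-x)) + 4 = 22.
Step 3. [(-6*(-x)) + 4 = 22] peel the +4: subtract 4 from each side. So sub: -6*(-x) = 18.
Step 4. [-6*(-x) = 18] LHS = -6·(…); ÷-6 both sides, so div: -x = -3.
Step 5. [-x = -3] leading − — multiply by −1. So neg: x = 3.

Answer: x ∈ {3}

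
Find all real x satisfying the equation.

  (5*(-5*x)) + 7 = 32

Step 1. [(5*(-5*x)) + 7 = 32] subtract 7: x sits inside (… + 7) ⇒ sub: 5*(-5*x) = 25.
Step 2. [5*(-5*x) = 25] 5·(inner) — divide through by 5. So div: -5*x = 5.
Step 3. [-5*x = 5] -5·(inner) — divide through by -5 ⇒ div: x = -1.

Answer: x ∈ {-1}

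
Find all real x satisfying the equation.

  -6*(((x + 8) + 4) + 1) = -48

Step 1. [-6*(((x + 8) + 4) + 1) = -48] leading coefficient -6: divide by -6 ⇒ div: ((x + 8) + 4) + 1 = 8.
Step 2. [((x + 8) + 4) + 1 = 8] +1 is outermost — subtract 1 both sides ⇒ sub: (x + 8) + 4 = 7.
Step 3. [(x + 8) + 4 = 7] +4 is outermost — subtract 4 both sides ⇒ sub: x + 8 = 3.
Step 4. [x + 8 = 3] peel the +8: subtract 8 from each side ⇒ sub: x = -5.

Answer: x ∈ {-5}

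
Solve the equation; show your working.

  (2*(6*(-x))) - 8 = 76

Step 1. [(2*(6*(-x))) - 8 = 76] peel the -8: add 8 from each side, so sub: 2*(6*(-x)) = 84.
Step 2. [2*(6*(-x)) = 84] leading coefficient 2: divide by 2 ⇒ div: 6*(-x) = 42.
Step 3. [6*(-x) = 42] leading coefficient 6: divide by 6, so div: -x = 7.
Step 4. [-x = 7] leading − — multiply by −1, so neg: x = -7.

Answer: x ∈ {-7}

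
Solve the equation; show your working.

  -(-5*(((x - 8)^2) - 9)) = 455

Step 1. [-(-5*(((x - 8)^2) - 9)) = 455] LHS negated; negate both sides, so neg: -5*(((x - 8)^2) - 9) = -455.
Step 2. [-5*(((x - 8)^2) - 9) = -455] divide by the outer -5. So div: ((x - 8)^2) - 9 = 91.
Step 3. [((x - 8)^2) - 9 = 91] 9 comes off first (add 9), so sub: (x - 8)^2 = 100.
Step 4. [(x - 8)^2 = 100] 100 ≥ 0, LHS is (·)² — take ±√ ⇒ sqrt: x - 8 = 10 or -10.
Step 5. [x - 8 = 10 or -10] 8 comes off first (add 8) ⇒ sub: x = 18 or -2.

Answer: x ∈ {-2, 18}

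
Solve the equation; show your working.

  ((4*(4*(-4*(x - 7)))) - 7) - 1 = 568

Step 1. [((4*(4*(-4*(x - 7)))) - 7) - 1 = 568] peel the -1: add 1 from each side. So sub: (4*(4*(-4*(x - 7)))) - 7 = 569.
Step 2. [(4*(4*(-4*(x - 7)))) - 7 = 569] add 7: x sits inside (… - 7), so sub: 4*(4*(-4*(x - 7))) = 576.
Step 3. [4*(4*(-4*(x - 7))) = 576] 4 out front; divide by 4 ⇒ div: 4*(-4*(x - 7)) = 144.
Step 4. [4*(-4*(x - 7)) = 144] 4 out front; divide by 4, so div: -4*(x - 7) = 36.
Step 5. [-4*(x - 7) = 36] -4·(inner) — divide through by -4 ⇒ div: x - 7 = -9.
Step 6. [x - 7 = -9] -7 is outermost — add 7 both sides. So sub: x = -2.

Answer: x ∈ {-2}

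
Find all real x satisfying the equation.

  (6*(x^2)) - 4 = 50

Step 1. [(6*(x^2)) - 4 = 50] add 4: x sits inside (… - 4), so sub: 6*(x^2) = 54.
Step 2. [6*(x^2) = 54] 6·(inner) — divide through by 6, so div: x^2 = 9.
Step 3. [x^2 = 9] LHS squared, RHS 9 ≥ 0: apply √ (±) ⇒ sqrt: x = 3 or -3.

Answer: x ∈ {-3, 3}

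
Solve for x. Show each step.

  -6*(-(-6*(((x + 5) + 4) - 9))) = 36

Step 1. [-6*(-(-6*(((x + 5) + 4) - 9))) = 36] leading coefficient -6: divide by -6, so div: -(-6*(((x + 5) + 4) - 9)) = -6.
Step 2. [-(-6*(((x + 5) + 4) - 9)) = -6] flip signs both sides, so neg: -6*(((x + 5) + 4) - 9) = 6.
Step 3. [-6*(((x + 5) + 4) - 9) = 6] leading coefficient -6: divide by -6. So div: ((x + 5) + 4) - 9 = -1.
Step 4. [((x + 5) + 4) - 9 = -1] 9 comes off first (add 9) ⇒ sub: (x + 5) + 4 = 8.
Step 5. [(x + 5) + 4 = 8] peel the +4: subtract 4 from each side. So sub: x + 5 = 4.
Step 6. [x + 5 = 4] the outer +5 inverts by subtracting 5, so sub: x = -1.

Answer: x ∈ {-1}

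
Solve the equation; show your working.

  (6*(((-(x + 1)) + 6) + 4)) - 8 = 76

Step 1. [(6*(((-(x + 1)) + 6) + 4)) - 8 = 76] add 8: x sits inside (… - 8) ⇒ sub: 6*(((-(x + 1)) + 6) + 4) = 84.
Step 2. [6*(((-(x + 1)) + 6) + 4) = 84] 6 out front; divide by 6, so div: ((-(x + 1)) + 6) + 4 = 14.
Step 3. [((-(x + 1)) + 6) + 4 = 14] 4 comes off first (subtract 4) ⇒ sub: (-(x + 1)) + 6 = 10.
Step 4. [(-(x + 1)) + 6 = 10] +6 is outermost — subtract 6 both sides. So sub: -(x + 1) = 4.
Step 5. [-(x + 1) = 4] LHS negated; negate both sides. So neg: x + 1 = -4.
Step 6. [x + 1 = -4] peel the +1: subtract 1 from each side ⇒ sub: x = -5.

Answer: x ∈ {-5}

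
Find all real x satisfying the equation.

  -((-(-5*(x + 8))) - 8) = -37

Step 1. [-((-(-5*(x + 8))) - 8) = -37] leading − — multiply by −1, so neg: (-(-5*(x + 8))) - 8 = 37.
Step 2. [(-(-5*(x + 8))) - 8 = 37] 8 comes off first (add 8) ⇒ sub: -(-5*(x + 8)) = 45.
Step 3. [-(-5*(x + 8)) = 45] LHS negated; negate both sides ⇒ neg: -5*(x + 8) = -45.
Step 4. [-5*(x + 8) = -45] divide by the outer -5. So div: x + 8 = 9.
Step 5. [x + 8 = 9] peel the +8: subtract 8 from each side ⇒ sub: x = 1.

Answer: x ∈ {1}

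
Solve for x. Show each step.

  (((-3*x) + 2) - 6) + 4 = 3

Step 1. [(((-3*x) + 2) - 6) + 4 = 3] the outer +4 inverts by subtracting 4, so sub: ((-3*x) + 2) - 6 = -1.
Step 2. [((-3*x) + 2) - 6 = -1] peel the -6: add 6 from each side, so sub: (-3*x) + 2 = 5.
Step 3. [(-3*x) + 2 = 5] 2 comes off first (subtract 2) ⇒ sub: -3*x = 3.
Step 4. [-3*x = 3] -3 out front; divide by -3 ⇒ div: x = -1.

Answer: x ∈ {-1}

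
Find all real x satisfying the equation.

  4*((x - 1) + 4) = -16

Step 1. [4*((x - 1) + 4) = -16] leading coefficient 4: divide by 4. So div: (x - 1) + 4 = -4.
Step 2. [(x - 1) + 4 = -4] peel the +4: subtract 4 from each side. So sub: x - 1 = -8.
Step 3. [x - 1 = -8] the outer -1 inverts by adding 1. So sub: x = -7.

Answer: x ∈ {-7}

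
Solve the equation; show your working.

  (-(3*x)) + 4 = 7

Step 1. [(-(3*x)) + 4 = 7] peel the +4: subtract 4 from each side ⇒ sub: -(3*x) = 3.
Step 2. [-(3*x) = 3] flip signs both sides. So neg: 3*x = -3.
Step 3. [3*x = -3] 3·(inner) — divide through by 3. So div: x = -1.

Answer: x ∈ {-1}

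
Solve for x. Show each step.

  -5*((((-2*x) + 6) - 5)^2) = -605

Step 1. [-5*((((-2*x) + 6) - 5)^2) = -605] -5·(inner) — divide through by -5. So div: (((-2*x) + 6) - 5)^2 = 121.
Step 2. [(((-2*x) + 6) - 5)^2 = 121] √ both sides: 121 ≥ 0 gives two branches. So sqrt: ((-2*x) + 6) - 5 = 11 or -11.
Step 3. [((-2*x) + 6) - 5 = 11 or -11] -5 is outermost — add 5 both sides ⇒ sub: (-2*x) + 6 = 16 or -6.
Step 4. [(-2*x) + 6 = 16 or -6] peel the +6: subtract 6 from each side, so sub: -2*x = 10 or -12.
Step 5. [-2*x = 10 or -12] LHS = -2·(…); ÷-2 both sides. So div: x = -5 or 6.

Answer: x ∈ {-5, 6}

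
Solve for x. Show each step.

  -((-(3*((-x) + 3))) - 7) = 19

Step 1. [-((-(3*((-x) + 3))) - 7) = 19] LHS negated; negate both sides. So neg: (-(3*((-x) + 3))) - 7 = -19.
Step 2. [(-(3*((-x) + 3))) - 7 = -19] peel the -7: add 7 from each side, so sub: -(3*((-x) + 3)) = -12.
Step 3. [-(3*((-x) + 3)) = -12] flip signs both sides ⇒ neg: 3*((-x) + 3) = 12.
Step 4. [3*((-x) + 3) = 12] leading coefficient 3: divide by 3. So div: (-x) + 3 = 4.
Step 5. [(-x) + 3 = 4] subtract 3: x sits inside (… + 3). So sub: -x = 1.
Step 6. [-x = 1] flip signs both sides ⇒ neg: x = -1.

Answer: x ∈ {-1}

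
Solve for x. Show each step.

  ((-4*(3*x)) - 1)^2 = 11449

Step 1. [((-4*(3*x)) - 1)^2 = 11449] 11449 ≥ 0, LHS is (·)² — take ±√. So sqrt: (-4*(3*x)) - 1 = 107 or -107.
Step 2. [(-4*(3*x)) - 1 = 107 or -107] -1 is outermost — add 1 both sides, so sub: -4*(3*x) = 108 or -106.
Step 3. [-4*(3*x) = 108 or -106] LHS = -4·(…); ÷-4 both sides. So div: 3*x = -27 or 53/2.
Step 4. [3*x = -27 or 53/2] LHS = 3·(…); ÷3 both sides. So div: x = -9 or 53/6.

Answer: x ∈ {-9, 53/6}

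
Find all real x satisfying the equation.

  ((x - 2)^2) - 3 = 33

Step 1. [((x - 2)^2) - 3 = 33] the outer -3 inverts by adding 3 ⇒ sub: (x - 2)^2 = 36.
Step 2. [(x - 2)^2 = 36] LHS squared, RHS 36 ≥ 0: apply √ (±) ⇒ sqrt: x - 2 = 6 or -6.
Step 3. [x - 2 = 6 or -6] -2 is outermost — add 2 both sides, so sub: x = 8 or -4.

Answer: x ∈ {-4, 8}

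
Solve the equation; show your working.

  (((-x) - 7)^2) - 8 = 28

Step 1. [(((-x) - 7)^2) - 8 = 28] 8 comes off first (add 8), so sub: ((-x) - 7)^2 = 36.
Step 2. [((-x) - 7)^2 = 36] LHS squared, RHS 36 ≥ 0: apply √ (±) ⇒ sqrt: (-x) - 7 = 6 or -6.
Step 3. [(-x) - 7 = 6 or -6] 7 comes off first (add 7) ⇒ sub: -x = 13 or 1.
Step 4. [-x = 13 or 1] flip signs both sides. So neg: x = -13 or -1.

Answer: x ∈ {-13, -1}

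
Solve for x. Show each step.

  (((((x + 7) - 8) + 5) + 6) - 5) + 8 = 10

Step 1. [(((((x + 7) - 8) + 5) + 6) - 5) + 8 = 10] peel the +8: subtract 8 from each side, so sub: ((((x + 7) - 8) + 5) + 6) - 5 = 2.
Step 2. [((((x + 7) - 8) + 5) + 6) - 5 = 2] the outer -5 inverts by adding 5 ⇒ sub: (((x + 7) - 8) + 5) + 6 = 7.
Step 3. [(((x + 7) - 8) + 5) + 6 = 7] peel the +6: subtract 6 from each side ⇒ sub: ((x + 7) - 8) + 5 = 1.
Step 4. [((x + 7) - 8) + 5 = 1] +5 is outermost — subtract 5 both sides, so sub: (x + 7) - 8 = -4.
Step 5. [(x + 7) - 8 = -4] the outer -8 inverts by adding 8. So sub: x + 7 = 4.
Step 6. [x + 7 = 4] peel the +7: subtract 7 from each side, so sub: x = -3.

Answer: x ∈ {-3}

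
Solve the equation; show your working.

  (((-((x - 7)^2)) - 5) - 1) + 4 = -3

Step 1. [(((-((x - 7)^2)) - 5) - 1) + 4 = -3] 4 comes off first (subtract 4), so sub: ((-((x - 7)^2)) - 5) - 1 = -7.
Step 2. [((-((x - 7)^2)) - 5) - 1 = -7] peel the -1: add 1 from each side, so sub: (-((x - 7)^2)) - 5 = -6.
Step 3. [(-((x - 7)^2)) - 5 = -6] 5 comes off first (add 5) ⇒ sub: -((x - 7)^2) = -1.
Step 4. [-((x - 7)^2) = -1] flip signs both sides ⇒ neg: (x - 7)^2 = 1.
Step 5. [(x - 7)^2 = 1] LHS squared, RHS 1 ≥ 0: apply √ (±). So sqrt: x - 7 = 1 or -1.
Step 6. [x - 7 = 1 or -1] peel the -7: add 7 from each side. So sub: x = 8 or 6.

Answer: x ∈ {6, 8}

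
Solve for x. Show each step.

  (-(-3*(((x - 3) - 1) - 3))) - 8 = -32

Step 1. [(-(-3*(((x - 3) - 1) - 3))) - 8 = -32] 8 comes off first (add 8). So sub: -(-3*(((x - 3) - 1) - 3)) = -24.
Step 2. [-(-3*(((x - 3) - 1) - 3)) = -24] LHS negated; negate both sides, so neg: -3*(((x - 3) - 1) - 3) = 24.
Step 3. [-3*(((x - 3) - 1) - 3) = 24] divide by the outer -3, so div: ((x - 3) - 1) - 3 = -8.
Step 4. [((x - 3) - 1) - 3 = -8] -3 is outermost — add 3 both sides. So sub: (x - 3) - 1 = -5.
Step 5. [(x - 3) - 1 = -5] 1 comes off first (add 1), so sub: x - 3 = -4.
Step 6. [x - 3 = -4] peel the -3: add 3 from each side. So sub: x = -1.

Answer: x ∈ {-1}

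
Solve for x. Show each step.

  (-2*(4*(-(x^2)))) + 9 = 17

Step 1. [(-2*(4*(-(x^2)))) + 9 = 17] the outer +9 inverts by subtracting 9, so sub: -2*(4*(-(x^2))) = 8.
Step 2. [-2*(4*(-(x^2))) = 8] divide by the outer -2. So div: 4*(-(x^2)) = -4.
Step 3. [4*(-(x^2)) = -4] 4 out front; divide by 4. So div: -(x^2) = -1.
Step 4. [-(x^2) = -1] leading − — multiply by −1. So neg: x^2 = 1.
Step 5. [x^2 = 1] √ both sides: 1 ≥ 0 gives two branches, so sqrt: x = 1 or -1.

Answer: x ∈ {-1, 1}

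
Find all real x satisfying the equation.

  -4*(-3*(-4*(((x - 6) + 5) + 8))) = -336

Step 1. [-4*(-3*(-4*(((x - 6) + 5) + 8))) = -336] leading coefficient -4: divide by -4. So div: -3*(-4*(((x - 6) + 5) + 8)) = 84.
Step 2. [-3*(-4*(((x - 6) + 5) + 8)) = 84] -3·(inner) — divide through by -3 ⇒ div: -4*(((x - 6) + 5) + 8) = -28.
Step 3. [-4*(((x - 6) + 5) + 8) = -28] LHS = -4·(…); ÷-4 both sides. So div: ((x - 6) + 5) + 8 = 7.
Step 4. [((x - 6) + 5) + 8 = 7] +8 is outermost — subtract 8 both sides ⇒ sub: (x - 6) + 5 = -1.
Step 5. [(x - 6) + 5 = -1] subtract 5: x sits inside (… + 5). So sub: x - 6 = -6.
Step 6. [x - 6 = -6] peel the -6: add 6 from each side. So sub: x = 0.

Answer: x ∈ {0}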